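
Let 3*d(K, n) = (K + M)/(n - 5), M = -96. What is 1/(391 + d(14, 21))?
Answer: 24/9343 ≈ 0.0025688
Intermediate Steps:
d(K, n) = (-96 + K)/(3*(-5 + n)) (d(K, n) = ((K - 96)/(n - 5))/3 = ((-96 + K)/(-5 + n))/3 = (-96 + K)/(3*(-5 + n)))
1/(391 + d(14, 21)) = 1/(391 + (-96 + 14)/(3*(-5 + 21))) = 1/(391 + (1/3)*(-82)/16) = 1/(391 + (1/3)*(1/16)*(-82)) = 1/(391 - 41/24) = 1/(9343/24) = 24/9343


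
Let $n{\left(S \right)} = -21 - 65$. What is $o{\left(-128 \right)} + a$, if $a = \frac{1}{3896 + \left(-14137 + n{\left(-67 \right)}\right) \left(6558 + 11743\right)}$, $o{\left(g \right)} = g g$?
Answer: $\frac{4264611463167}{260291227} \approx 16384.0$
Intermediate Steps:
$n{\left(S \right)} = -86$
$o{\left(g \right)} = g^{2}$
$a = - \frac{1}{260291227}$ ($a = \frac{1}{3896 + \left(-14137 - 86\right) \left(6558 + 11743\right)} = \frac{1}{3896 - 260295123} = \frac{1}{-260291227} = - \frac{1}{260291227} \approx -3.8418 \cdot 10^{-9}$)
$o{\left(-128 \right)} + a = \left(-128\right)^{2} - \frac{1}{260291227} = 16384 - \frac{1}{260291227} = \frac{4264611463167}{260291227}$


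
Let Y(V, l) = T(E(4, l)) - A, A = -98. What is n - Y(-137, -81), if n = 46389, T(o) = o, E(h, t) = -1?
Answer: 46292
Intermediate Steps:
Y(V, l) = 97 (Y(V, l) = -1 - 1*(-98) = -1 + 98 = 97)
n - Y(-137, -81) = 46389 - 1*97 = 46389 - 97 = 46292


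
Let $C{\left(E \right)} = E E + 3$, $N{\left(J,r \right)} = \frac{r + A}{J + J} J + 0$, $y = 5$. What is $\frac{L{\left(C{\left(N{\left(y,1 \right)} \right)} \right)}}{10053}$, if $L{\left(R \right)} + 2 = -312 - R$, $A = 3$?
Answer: $- \frac{107}{3351} \approx -0.031931$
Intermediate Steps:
$N{\left(J,r \right)} = \frac{3}{2} + \frac{r}{2}$ ($N{\left(J,r \right)} = \frac{r + 3}{J + J} J + 0 = \frac{3 + r}{2 J} J + 0 = \left(\frac{3}{2} + \frac{r}{2}\right) + 0 = \frac{3}{2} + \frac{r}{2}$)
$C{\left(E \right)} = 3 + E^{2}$ ($C{\left(E \right)} = E^{2} + 3 = 3 + E^{2}$)
$L{\left(R \right)} = -314 - R$ ($L{\left(R \right)} = -2 - \left(312 + R\right) = -314 - R$)
$\frac{L{\left(C{\left(N{\left(y,1 \right)} \right)} \right)}}{10053} = \frac{-314 - \left(3 + \left(\frac{3}{2} + \frac{1}{2} \cdot 1\right)^{2}\right)}{10053} = \left(-314 - \left(3 + \left(\frac{3}{2} + \frac{1}{2}\right)^{2}\right)\right) \frac{1}{10053} = \left(-314 - \left(3 + 2^{2}\right)\right) \frac{1}{10053} = \left(-314 - \left(3 + 4\right)\right) \frac{1}{10053} = \left(-314 - 7\right) \frac{1}{10053} = \left(-321\right) \frac{1}{10053} = - \frac{107}{3351}$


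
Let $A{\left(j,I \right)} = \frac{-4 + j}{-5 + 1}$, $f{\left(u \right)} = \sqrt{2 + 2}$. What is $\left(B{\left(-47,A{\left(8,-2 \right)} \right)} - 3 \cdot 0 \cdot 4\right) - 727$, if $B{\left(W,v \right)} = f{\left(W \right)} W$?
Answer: $-821$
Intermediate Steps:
$f{\left(u \right)} = 2$ ($f{\left(u \right)} = \sqrt{4} = 2$)
$A{\left(j,I \right)} = 1 - \frac{j}{4}$ ($A{\left(j,I \right)} = \frac{-4 + j}{-4} = \left(-4 + j\right) \left(- \frac{1}{4}\right) = 1 - \frac{j}{4}$)
$B{\left(W,v \right)} = 2 W$
$\left(B{\left(-47,A{\left(8,-2 \right)} \right)} - 3 \cdot 0 \cdot 4\right) - 727 = \left(2 \left(-47\right) - 3 \cdot 0 \cdot 4\right) - 727 = \left(-94 - 0\right) - 727 = \left(-94 + 0\right) - 727 = -94 - 727 = -821$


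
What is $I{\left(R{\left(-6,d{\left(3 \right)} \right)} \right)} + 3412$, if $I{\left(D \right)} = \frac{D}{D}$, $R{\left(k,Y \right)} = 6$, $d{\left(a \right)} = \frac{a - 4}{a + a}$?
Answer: $3413$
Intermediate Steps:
$d{\left(a \right)} = \frac{-4 + a}{2 a}$
$I{\left(D \right)} = 1$
$I{\left(R{\left(-6,d{\left(3 \right)} \right)} \right)} + 3412 = 1 + 3412 = 3413$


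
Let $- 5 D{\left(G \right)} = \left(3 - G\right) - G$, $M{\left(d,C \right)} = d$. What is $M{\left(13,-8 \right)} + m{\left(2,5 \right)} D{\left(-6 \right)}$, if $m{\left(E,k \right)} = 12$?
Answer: $-23$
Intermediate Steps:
$D{\left(G \right)} = - \frac{3}{5} + \frac{2 G}{5}$ ($D{\left(G \right)} = - \frac{\left(3 - G\right) - G}{5} = - \frac{3 - 2 G}{5} = - \frac{3}{5} + \frac{2 G}{5}$)
$M{\left(13,-8 \right)} + m{\left(2,5 \right)} D{\left(-6 \right)} = 13 + 12 \left(- \frac{3}{5} + \frac{2}{5} \left(-6\right)\right) = 13 + 12 \left(- \frac{3}{5} - \frac{12}{5}\right) = 13 + 12 \left(-3\right) = 13 - 36 = -23$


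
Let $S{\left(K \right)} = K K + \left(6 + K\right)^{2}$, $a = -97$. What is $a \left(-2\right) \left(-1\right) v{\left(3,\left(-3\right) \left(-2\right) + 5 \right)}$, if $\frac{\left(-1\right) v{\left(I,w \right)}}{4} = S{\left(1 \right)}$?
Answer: $38800$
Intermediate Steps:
$S{\left(K \right)} = K^{2} + \left(6 + K\right)^{2}$
$v{\left(I,w \right)} = -200$ ($v{\left(I,w \right)} = - 4 \left(1^{2} + \left(6 + 1\right)^{2}\right) = - 4 \left(1 + 7^{2}\right) = - 4 \left(1 + 49\right) = \left(-4\right) 50 = -200$)
$a \left(-2\right) \left(-1\right) v{\left(3,\left(-3\right) \left(-2\right) + 5 \right)} = - 97 \left(-2\right) \left(-1\right) \left(-200\right) = - 97 \cdot 2 \left(-200\right) = \left(-97\right) \left(-400\right) = 38800$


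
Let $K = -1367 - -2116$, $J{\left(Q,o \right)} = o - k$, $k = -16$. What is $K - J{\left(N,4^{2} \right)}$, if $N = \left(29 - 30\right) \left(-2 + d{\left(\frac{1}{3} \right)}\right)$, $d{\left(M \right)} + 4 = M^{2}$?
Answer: $717$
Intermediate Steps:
$d{\left(M \right)} = -4 + M^{2}$
$N = \frac{53}{9}$ ($N = \left(29 - 30\right) \left(-2 - \left(4 - \left(\frac{1}{3}\right)^{2}\right)\right) = - (-2 - \left(4 - \left(\frac{1}{3}\right)^{2}\right)) = - (-2 + \left(-4 + \frac{1}{9}\right)) = - (-2 - \frac{35}{9}) = \left(-1\right) \left(- \frac{53}{9}\right) = \frac{53}{9} \approx 5.8889$)
$J{\left(Q,o \right)} = 16 + o$ ($J{\left(Q,o \right)} = o - -16 = o + 16 = 16 + o$)
$K = 749$ ($K = -1367 + 2116 = 749$)
$K - J{\left(N,4^{2} \right)} = 749 - \left(16 + 4^{2}\right) = 749 - \left(16 + 16\right) = 749 - 32 = 717$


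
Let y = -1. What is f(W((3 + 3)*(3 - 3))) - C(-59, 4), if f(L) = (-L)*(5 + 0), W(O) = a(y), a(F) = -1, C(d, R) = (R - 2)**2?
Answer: 1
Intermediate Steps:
C(d, R) = (-2 + R)**2
W(O) = -1
f(L) = -5*L (f(L) = -L*5 = -5*L)
f(W((3 + 3)*(3 - 3))) - C(-59, 4) = -5*(-1) - (-2 + 4)**2 = 5 - 1*2**2 = 5 - 1*4 = 5 - 4 = 1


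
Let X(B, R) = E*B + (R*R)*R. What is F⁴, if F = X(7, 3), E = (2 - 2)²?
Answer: 531441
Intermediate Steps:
E = 0 (E = 0² = 0)
X(B, R) = R³ (X(B, R) = 0*B + (R*R)*R = 0 + R²*R = 0 + R³ = R³)
F = 27 (F = 3³ = 27)
F⁴ = 27⁴ = 531441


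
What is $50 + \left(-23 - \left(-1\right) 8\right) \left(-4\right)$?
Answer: $110$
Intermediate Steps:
$50 + \left(-23 - \left(-1\right) 8\right) \left(-4\right) = 50 + \left(-23 - -8\right) \left(-4\right) = 50 + \left(-23 + 8\right) \left(-4\right) = 50 - -60 = 50 + 60 = 110$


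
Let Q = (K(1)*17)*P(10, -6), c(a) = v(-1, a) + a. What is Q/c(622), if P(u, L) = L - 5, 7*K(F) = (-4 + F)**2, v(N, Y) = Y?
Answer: -1683/8708 ≈ -0.19327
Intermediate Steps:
K(F) = (-4 + F)**2/7
P(u, L) = -5 + L
c(a) = 2*a (c(a) = a + a = 2*a)
Q = -1683/7 (Q = (((-4 + 1)**2/7)*17)*(-5 - 6) = (((1/7)*(-3)**2)*17)*(-11) = (((1/7)*9)*17)*(-11) = ((9/7)*17)*(-11) = (153/7)*(-11) = -1683/7 ≈ -240.43)
Q/c(622) = -1683/(7*(2*622)) = -1683/7/1244 = -1683/7*1/1244 = -1683/8708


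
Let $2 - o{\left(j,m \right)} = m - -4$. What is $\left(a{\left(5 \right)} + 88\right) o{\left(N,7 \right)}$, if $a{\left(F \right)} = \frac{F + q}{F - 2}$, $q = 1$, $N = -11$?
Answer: $-810$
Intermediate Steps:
$a{\left(F \right)} = \frac{1 + F}{-2 + F}$ ($a{\left(F \right)} = \frac{F + 1}{F - 2} = \frac{1 + F}{-2 + F}$)
$o{\left(j,m \right)} = -2 - m$ ($o{\left(j,m \right)} = 2 - \left(m - -4\right) = 2 - \left(m + 4\right) = 2 - \left(4 + m\right) = -2 - m$)
$\left(a{\left(5 \right)} + 88\right) o{\left(N,7 \right)} = \left(\frac{1 + 5}{-2 + 5} + 88\right) \left(-2 - 7\right) = \left(\frac{1}{3} \cdot 6 + 88\right) \left(-2 - 7\right) = \left(\frac{1}{3} \cdot 6 + 88\right) \left(-9\right) = \left(2 + 88\right) \left(-9\right) = 90 \left(-9\right) = -810$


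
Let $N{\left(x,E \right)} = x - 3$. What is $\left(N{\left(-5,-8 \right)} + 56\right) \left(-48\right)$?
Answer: $-2304$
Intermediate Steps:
$N{\left(x,E \right)} = -3 + x$ ($N{\left(x,E \right)} = x - 3 = -3 + x$)
$\left(N{\left(-5,-8 \right)} + 56\right) \left(-48\right) = \left(\left(-3 - 5\right) + 56\right) \left(-48\right) = \left(-8 + 56\right) \left(-48\right) = 48 \left(-48\right) = -2304$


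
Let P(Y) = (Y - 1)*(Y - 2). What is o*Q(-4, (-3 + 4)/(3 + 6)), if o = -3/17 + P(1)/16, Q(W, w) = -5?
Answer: 15/17 ≈ 0.88235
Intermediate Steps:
P(Y) = (-1 + Y)*(-2 + Y)
o = -3/17 (o = -3/17 + (2 + 1**2 - 3*1)/16 = -3*1/17 + (2 + 1 - 3)*(1/16) = -3/17 + 0*(1/16) = -3/17 + 0 = -3/17 ≈ -0.17647)
o*Q(-4, (-3 + 4)/(3 + 6)) = -3/17*(-5) = 15/17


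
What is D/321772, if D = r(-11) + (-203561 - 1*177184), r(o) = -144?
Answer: -380889/321772 ≈ -1.1837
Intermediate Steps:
D = -380889 (D = -144 + (-203561 - 1*177184) = -144 + (-203561 - 177184) = -144 - 380745 = -380889)
D/321772 = -380889/321772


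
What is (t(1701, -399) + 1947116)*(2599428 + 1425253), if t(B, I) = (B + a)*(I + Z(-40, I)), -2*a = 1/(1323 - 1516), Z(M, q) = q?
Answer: 458069772334175/193 ≈ 2.3734e+12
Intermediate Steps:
a = 1/386 (a = -1/(2*(1323 - 1516)) = -½/(-193) = -½*(-1/193) = 1/386 ≈ 0.0025907)
t(B, I) = 2*I*(1/386 + B) (t(B, I) = (B + 1/386)*(I + I) = (1/386 + B)*(2*I) = 2*I*(1/386 + B))
(t(1701, -399) + 1947116)*(2599428 + 1425253) = ((1/193)*(-399)*(1 + 386*1701) + 1947116)*(2599428 + 1425253) = ((1/193)*(-399)*(1 + 656586) + 1947116)*4024681 = ((1/193)*(-399)*656587 + 1947116)*4024681 = (-261978213/193 + 1947116)*4024681 = (113815175/193)*4024681 = 458069772334175/193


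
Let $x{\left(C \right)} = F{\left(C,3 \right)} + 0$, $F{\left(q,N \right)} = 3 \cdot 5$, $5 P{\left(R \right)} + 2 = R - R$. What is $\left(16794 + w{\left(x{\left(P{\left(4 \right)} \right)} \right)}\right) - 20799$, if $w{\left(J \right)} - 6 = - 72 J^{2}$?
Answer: $-20199$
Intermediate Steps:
$P{\left(R \right)} = - \frac{2}{5}$ ($P{\left(R \right)} = - \frac{2}{5} + \frac{R - R}{5} = - \frac{2}{5} + \frac{1}{5} \cdot 0 = - \frac{2}{5} + 0 = - \frac{2}{5}$)
$F{\left(q,N \right)} = 15$
$x{\left(C \right)} = 15$ ($x{\left(C \right)} = 15 + 0 = 15$)
$w{\left(J \right)} = 6 - 72 J^{2}$
$\left(16794 + w{\left(x{\left(P{\left(4 \right)} \right)} \right)}\right) - 20799 = \left(16794 + \left(6 - 72 \cdot 15^{2}\right)\right) - 20799 = \left(16794 + \left(6 - 16200\right)\right) - 20799 = \left(16794 - 16194\right) - 20799 = 600 - 20799 = -20199$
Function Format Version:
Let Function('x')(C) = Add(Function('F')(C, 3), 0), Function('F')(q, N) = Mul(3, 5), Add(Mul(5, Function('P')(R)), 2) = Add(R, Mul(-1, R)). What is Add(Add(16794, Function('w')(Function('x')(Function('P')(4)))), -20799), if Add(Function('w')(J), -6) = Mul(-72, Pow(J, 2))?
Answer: -20199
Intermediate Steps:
Function('P')(R) = Rational(-2, 5) (Function('P')(R) = Add(Rational(-2, 5), Mul(Rational(1, 5), Add(R, Mul(-1, R)))) = Add(Rational(-2, 5), Mul(Rational(1, 5), 0)) = Add(Rational(-2, 5), 0) = Rational(-2, 5))
Function('F')(q, N) = 15
Function('x')(C) = 15 (Function('x')(C) = Add(15, 0) = 15)
Function('w')(J) = Add(6, Mul(-72, Pow(J, 2)))
Add(Add(16794, Function('w')(Function('x')(Function('P')(4)))), -20799) = Add(Add(16794, Add(6, Mul(-72, Pow(15, 2)))), -20799) = Add(Add(16794, Add(6, Mul(-72, 225))), -20799) = Add(Add(16794, Add(6, -16200)), -20799) = Add(Add(16794, -16194), -20799) = Add(600, -20799) = -20199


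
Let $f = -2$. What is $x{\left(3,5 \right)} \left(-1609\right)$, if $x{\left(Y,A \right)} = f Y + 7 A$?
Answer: $-46661$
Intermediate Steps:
$x{\left(Y,A \right)} = - 2 Y + 7 A$
$x{\left(3,5 \right)} \left(-1609\right) = \left(\left(-2\right) 3 + 7 \cdot 5\right) \left(-1609\right) = \left(-6 + 35\right) \left(-1609\right) = 29 \left(-1609\right) = -46661$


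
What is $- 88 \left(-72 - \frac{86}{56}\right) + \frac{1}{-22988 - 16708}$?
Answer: $\frac{1798149401}{277872} \approx 6471.1$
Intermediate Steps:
$- 88 \left(-72 - \frac{86}{56}\right) + \frac{1}{-22988 - 16708} = - 88 \left(-72 - \frac{43}{28}\right) + \frac{1}{-39696} = - 88 \left(-72 - \frac{43}{28}\right) - \frac{1}{39696} = \left(-88\right) \left(- \frac{2059}{28}\right) - \frac{1}{39696} = \frac{45298}{7} - \frac{1}{39696} = \frac{1798149401}{277872}$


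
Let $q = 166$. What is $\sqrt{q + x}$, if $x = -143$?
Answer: $\sqrt{23} \approx 4.7958$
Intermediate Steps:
$\sqrt{q + x} = \sqrt{166 - 143} = \sqrt{23}$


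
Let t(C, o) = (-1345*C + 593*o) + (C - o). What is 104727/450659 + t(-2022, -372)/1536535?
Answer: 116942477331/62950302415 ≈ 1.8577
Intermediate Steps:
t(C, o) = -1344*C + 592*o
104727/450659 + t(-2022, -372)/1536535 = 104727/450659 + (-1344*(-2022) + 592*(-372))/1536535 = 104727*(1/450659) + (2717568 - 220224)*(1/1536535) = 104727/450659 + 2497344*(1/1536535) = 104727/450659 + 2497344/1536535 = 116942477331/62950302415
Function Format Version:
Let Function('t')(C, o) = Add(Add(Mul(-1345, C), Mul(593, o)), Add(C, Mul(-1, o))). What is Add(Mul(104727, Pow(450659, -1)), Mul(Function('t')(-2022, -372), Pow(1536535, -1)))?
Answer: Rational(116942477331, 62950302415) ≈ 1.8577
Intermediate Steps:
Function('t')(C, o) = Add(Mul(-1344, C), Mul(592, o))
Add(Mul(104727, Pow(450659, -1)), Mul(Function('t')(-2022, -372), Pow(1536535, -1))) = Add(Mul(104727, Pow(450659, -1)), Mul(Add(Mul(-1344, -2022), Mul(592, -372)), Pow(1536535, -1))) = Add(Mul(104727, Rational(1, 450659)), Mul(Add(2717568, -220224), Rational(1, 1536535))) = Add(Rational(104727, 450659), Mul(2497344, Rational(1, 1536535))) = Add(Rational(104727, 450659), Rational(2497344, 1536535)) = Rational(116942477331, 62950302415)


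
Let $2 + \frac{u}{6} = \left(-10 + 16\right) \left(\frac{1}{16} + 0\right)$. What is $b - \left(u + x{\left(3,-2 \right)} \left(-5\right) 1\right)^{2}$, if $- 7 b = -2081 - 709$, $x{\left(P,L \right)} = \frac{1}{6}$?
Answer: $\frac{288857}{1008} \approx 286.56$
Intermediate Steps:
$x{\left(P,L \right)} = \frac{1}{6}$
$u = - \frac{39}{4}$ ($u = -12 + 6 \left(-10 + 16\right) \left(\frac{1}{16} + 0\right) = -12 + 6 \cdot 6 \left(\frac{1}{16} + 0\right) = -12 + 6 \cdot 6 \cdot \frac{1}{16} = -12 + 6 \cdot \frac{3}{8} = -12 + \frac{9}{4} = - \frac{39}{4} \approx -9.75$)
$b = \frac{2790}{7}$ ($b = - \frac{-2081 - 709}{7} = \left(- \frac{1}{7}\right) \left(-2790\right) = \frac{2790}{7} \approx 398.57$)
$b - \left(u + x{\left(3,-2 \right)} \left(-5\right) 1\right)^{2} = \frac{2790}{7} - \left(- \frac{39}{4} + \frac{1}{6} \left(-5\right) 1\right)^{2} = \frac{2790}{7} - \left(- \frac{39}{4} - \frac{5}{6}\right)^{2} = \frac{2790}{7} - \left(- \frac{127}{12}\right)^{2} = \frac{2790}{7} - \frac{16129}{144} = \frac{288857}{1008}$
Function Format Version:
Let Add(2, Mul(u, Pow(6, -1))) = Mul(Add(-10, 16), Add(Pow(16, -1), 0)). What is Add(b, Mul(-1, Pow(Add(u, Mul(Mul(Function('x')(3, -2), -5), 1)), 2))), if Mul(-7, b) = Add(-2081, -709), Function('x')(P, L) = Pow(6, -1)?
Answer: Rational(288857, 1008) ≈ 286.56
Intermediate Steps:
Function('x')(P, L) = Rational(1, 6)
u = Rational(-39, 4) (u = Add(-12, Mul(6, Mul(Add(-10, 16), Add(Pow(16, -1), 0)))) = Add(-12, Mul(6, Mul(6, Add(Rational(1, 16), 0)))) = Add(-12, Mul(6, Mul(6, Rational(1, 16)))) = Add(-12, Mul(6, Rational(3, 8))) = Add(-12, Rational(9, 4)) = Rational(-39, 4) ≈ -9.7500)
b = Rational(2790, 7) (b = Mul(Rational(-1, 7), Add(-2081, -709)) = Mul(Rational(-1, 7), -2790) = Rational(2790, 7) ≈ 398.57)
Add(b, Mul(-1, Pow(Add(u, Mul(Mul(Function('x')(3, -2), -5), 1)), 2))) = Add(Rational(2790, 7), Mul(-1, Pow(Add(Rational(-39, 4), Mul(Mul(Rational(1, 6), -5), 1)), 2))) = Add(Rational(2790, 7), Mul(-1, Pow(Add(Rational(-39, 4), Mul(Rational(-5, 6), 1)), 2))) = Add(Rational(2790, 7), Mul(-1, Pow(Add(Rational(-39, 4), Rational(-5, 6)), 2))) = Add(Rational(2790, 7), Mul(-1, Pow(Rational(-127, 12), 2))) = Add(Rational(2790, 7), Mul(-1, Rational(16129, 144))) = Add(Rational(2790, 7), Rational(-16129, 144)) = Rational(288857, 1008)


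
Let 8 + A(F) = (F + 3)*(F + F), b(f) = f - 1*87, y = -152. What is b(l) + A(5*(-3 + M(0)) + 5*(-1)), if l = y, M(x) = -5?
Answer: 3533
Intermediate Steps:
l = -152
b(f) = -87 + f (b(f) = f - 87 = -87 + f)
A(F) = -8 + 2*F*(3 + F) (A(F) = -8 + (F + 3)*(F + F) = -8 + (3 + F)*(2*F) = -8 + 2*F*(3 + F))
b(l) + A(5*(-3 + M(0)) + 5*(-1)) = (-87 - 152) + (-8 + 2*(5*(-3 - 5) + 5*(-1))**2 + 6*(5*(-3 - 5) + 5*(-1))) = -239 + (-8 + 2*(5*(-8) - 5)**2 + 6*(5*(-8) - 5)) = -239 + (-8 + 2*(-40 - 5)**2 + 6*(-40 - 5)) = -239 + (-8 + 2*(-45)**2 + 6*(-45)) = -239 + (-8 + 2*2025 - 270) = -239 + (-8 + 4050 - 270) = -239 + 3772 = 3533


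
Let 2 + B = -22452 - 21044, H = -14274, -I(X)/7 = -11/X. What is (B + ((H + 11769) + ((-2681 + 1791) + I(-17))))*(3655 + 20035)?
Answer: -18887042020/17 ≈ -1.1110e+9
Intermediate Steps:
I(X) = 77/X (I(X) = -(-77)/X = 77/X)
B = -43498 (B = -2 + (-22452 - 21044) = -2 - 43496 = -43498)
(B + ((H + 11769) + ((-2681 + 1791) + I(-17))))*(3655 + 20035) = (-43498 + ((-14274 + 11769) + ((-2681 + 1791) + 77/(-17))))*(3655 + 20035) = (-43498 + (-2505 + (-890 + 77*(-1/17))))*23690 = (-43498 + (-2505 + (-890 - 77/17)))*23690 = (-43498 + (-2505 - 15207/17))*23690 = (-43498 - 57792/17)*23690 = -797258/17*23690 = -18887042020/17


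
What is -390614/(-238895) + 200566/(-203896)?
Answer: 15865208787/24354867460 ≈ 0.65142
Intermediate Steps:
-390614/(-238895) + 200566/(-203896) = -390614*(-1/238895) + 200566*(-1/203896) = 390614/238895 - 100283/101948 = 15865208787/24354867460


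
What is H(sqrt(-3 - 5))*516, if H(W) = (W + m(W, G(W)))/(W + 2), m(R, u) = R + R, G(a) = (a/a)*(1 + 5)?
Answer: 1548*sqrt(2)/(sqrt(2) - I) ≈ 1032.0 + 729.73*I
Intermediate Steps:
G(a) = 6 (G(a) = 1*6 = 6)
m(R, u) = 2*R
H(W) = 3*W/(2 + W) (H(W) = (W + 2*W)/(W + 2) = (3*W)/(2 + W) = 3*W/(2 + W))
H(sqrt(-3 - 5))*516 = (3*sqrt(-3 - 5)/(2 + sqrt(-3 - 5)))*516 = (3*sqrt(-8)/(2 + sqrt(-8)))*516 = (3*(2*I*sqrt(2))/(2 + 2*I*sqrt(2)))*516 = (6*I*sqrt(2)/(2 + 2*I*sqrt(2)))*516 = 3096*I*sqrt(2)/(2 + 2*I*sqrt(2))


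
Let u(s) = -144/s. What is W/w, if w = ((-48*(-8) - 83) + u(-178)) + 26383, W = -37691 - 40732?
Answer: -6979647/2374948 ≈ -2.9389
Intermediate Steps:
W = -78423
w = 2374948/89 (w = ((-48*(-8) - 83) - 144/(-178)) + 26383 = ((384 - 83) - 144*(-1/178)) + 26383 = (301 + 72/89) + 26383 = 26861/89 + 26383 = 2374948/89 ≈ 26685.)
W/w = -78423/2374948/89 = -78423*89/2374948 = -6979647/2374948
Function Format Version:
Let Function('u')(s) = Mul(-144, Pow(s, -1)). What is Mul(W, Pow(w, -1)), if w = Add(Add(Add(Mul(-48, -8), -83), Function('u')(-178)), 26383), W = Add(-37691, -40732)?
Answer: Rational(-6979647, 2374948) ≈ -2.9389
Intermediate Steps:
W = -78423
w = Rational(2374948, 89) (w = Add(Add(Add(Mul(-48, -8), -83), Mul(-144, Pow(-178, -1))), 26383) = Add(Add(Add(384, -83), Mul(-144, Rational(-1, 178))), 26383) = Add(Add(301, Rational(72, 89)), 26383) = Add(Rational(26861, 89), 26383) = Rational(2374948, 89) ≈ 26685.)
Mul(W, Pow(w, -1)) = Mul(-78423, Pow(Rational(2374948, 89), -1)) = Mul(-78423, Rational(89, 2374948)) = Rational(-6979647, 2374948)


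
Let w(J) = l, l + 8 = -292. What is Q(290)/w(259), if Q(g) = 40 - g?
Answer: 5/6 ≈ 0.83333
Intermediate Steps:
l = -300 (l = -8 - 292 = -300)
w(J) = -300
Q(290)/w(259) = (40 - 1*290)/(-300) = (40 - 290)*(-1/300) = -250*(-1/300) = 5/6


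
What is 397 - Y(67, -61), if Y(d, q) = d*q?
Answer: 4484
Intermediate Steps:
397 - Y(67, -61) = 397 - 67*(-61) = 397 - 1*(-4087) = 397 + 4087 = 4484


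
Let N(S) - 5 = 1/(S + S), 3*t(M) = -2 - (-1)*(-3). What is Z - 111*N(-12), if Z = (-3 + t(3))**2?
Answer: -38059/72 ≈ -528.60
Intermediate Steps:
t(M) = -5/3 (t(M) = (-2 - (-1)*(-3))/3 = (-2 - 1*3)/3 = (-2 - 3)/3 = (1/3)*(-5) = -5/3)
N(S) = 5 + 1/(2*S) (N(S) = 5 + 1/(S + S) = 5 + 1/(2*S))
Z = 196/9 (Z = (-3 - 5/3)**2 = (-14/3)**2 = 196/9 ≈ 21.778)
Z - 111*N(-12) = 196/9 - 111*(5 + (1/2)/(-12)) = 196/9 - 111*(5 + (1/2)*(-1/12)) = 196/9 - 111*(5 - 1/24) = 196/9 - 111*119/24 = 196/9 - 4403/8 = -38059/72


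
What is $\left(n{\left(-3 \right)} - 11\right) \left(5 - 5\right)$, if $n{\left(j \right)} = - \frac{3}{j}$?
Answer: $0$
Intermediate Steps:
$\left(n{\left(-3 \right)} - 11\right) \left(5 - 5\right) = \left(- \frac{3}{-3} - 11\right) \left(5 - 5\right) = \left(\left(-3\right) \left(- \frac{1}{3}\right) - 11\right) 0 = \left(1 - 11\right) 0 = \left(-10\right) 0 = 0$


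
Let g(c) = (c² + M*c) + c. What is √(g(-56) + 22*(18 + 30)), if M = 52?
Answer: 6*√34 ≈ 34.986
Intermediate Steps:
g(c) = c² + 53*c (g(c) = (c² + 52*c) + c = c² + 53*c)
√(g(-56) + 22*(18 + 30)) = √(-56*(53 - 56) + 22*(18 + 30)) = √(-56*(-3) + 22*48) = √(168 + 1056) = √1224 = 6*√34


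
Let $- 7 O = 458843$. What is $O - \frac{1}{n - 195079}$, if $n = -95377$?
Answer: $- \frac{19039100343}{290456} \approx -65549.0$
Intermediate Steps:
$O = -65549$ ($O = \left(- \frac{1}{7}\right) 458843 = -65549$)
$O - \frac{1}{n - 195079} = -65549 - \frac{1}{-95377 - 195079} = -65549 - \frac{1}{-290456} = -65549 - - \frac{1}{290456} = -65549 + \frac{1}{290456} = - \frac{19039100343}{290456}$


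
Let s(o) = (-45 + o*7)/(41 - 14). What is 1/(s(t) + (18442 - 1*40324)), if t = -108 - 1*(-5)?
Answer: -27/591580 ≈ -4.5641e-5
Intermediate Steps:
t = -103 (t = -108 + 5 = -103)
s(o) = -5/3 + 7*o/27 (s(o) = (-45 + 7*o)/27 = (-45 + 7*o)*(1/27) = -5/3 + 7*o/27)
1/(s(t) + (18442 - 1*40324)) = 1/((-5/3 + (7/27)*(-103)) + (18442 - 1*40324)) = 1/((-5/3 - 721/27) + (18442 - 40324)) = 1/(-766/27 - 21882) = 1/(-591580/27) = -27/591580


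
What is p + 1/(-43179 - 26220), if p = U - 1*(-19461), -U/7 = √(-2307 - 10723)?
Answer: 1350573938/69399 - 7*I*√13030 ≈ 19461.0 - 799.04*I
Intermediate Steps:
U = -7*I*√13030 (U = -7*√(-2307 - 10723) = -7*I*√13030 ≈ -799.04*I)
p = 19461 - 7*I*√13030 (p = -7*I*√13030 - 1*(-19461) = -7*I*√13030 + 19461 = 19461 - 7*I*√13030 ≈ 19461.0 - 799.04*I)
p + 1/(-43179 - 26220) = (19461 - 7*I*√13030) + 1/(-43179 - 26220) = (19461 - 7*I*√13030) + 1/(-69399) = (19461 - 7*I*√13030) - 1/69399 = 1350573938/69399 - 7*I*√13030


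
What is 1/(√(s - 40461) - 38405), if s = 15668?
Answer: -38405/1474968818 - I*√24793/1474968818 ≈ -2.6038e-5 - 1.0675e-7*I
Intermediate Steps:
1/(√(s - 40461) - 38405) = 1/(√(15668 - 40461) - 38405) = 1/(√(-24793) - 38405) = 1/(I*√24793 - 38405) = 1/(-38405 + I*√24793)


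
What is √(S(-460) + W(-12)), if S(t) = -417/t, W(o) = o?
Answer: 27*I*√805/230 ≈ 3.3307*I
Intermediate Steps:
√(S(-460) + W(-12)) = √(-417/(-460) - 12) = √(-417*(-1/460) - 12) = √(417/460 - 12) = √(-5103/460) = 27*I*√805/230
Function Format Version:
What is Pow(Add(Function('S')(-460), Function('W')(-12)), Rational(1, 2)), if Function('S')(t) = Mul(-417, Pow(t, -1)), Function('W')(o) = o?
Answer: Mul(Rational(27, 230), I, Pow(805, Rational(1, 2))) ≈ Mul(3.3307, I)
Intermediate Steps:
Pow(Add(Function('S')(-460), Function('W')(-12)), Rational(1, 2)) = Pow(Add(Mul(-417, Pow(-460, -1)), -12), Rational(1, 2)) = Pow(Add(Mul(-417, Rational(-1, 460)), -12), Rational(1, 2)) = Pow(Add(Rational(417, 460), -12), Rational(1, 2)) = Pow(Rational(-5103, 460), Rational(1, 2)) = Mul(Rational(27, 230), I, Pow(805, Rational(1, 2)))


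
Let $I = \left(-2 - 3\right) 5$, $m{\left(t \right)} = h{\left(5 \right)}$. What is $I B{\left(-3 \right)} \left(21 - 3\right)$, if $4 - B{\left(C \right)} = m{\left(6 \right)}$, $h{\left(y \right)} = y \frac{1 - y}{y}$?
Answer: $-3600$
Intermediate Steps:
$h{\left(y \right)} = 1 - y$ ($h{\left(y \right)} = y \frac{1 - y}{y} = 1 - y$)
$m{\left(t \right)} = -4$ ($m{\left(t \right)} = 1 - 5 = -4$)
$B{\left(C \right)} = 8$ ($B{\left(C \right)} = 4 - -4 = 4 + 4 = 8$)
$I = -25$ ($I = \left(-5\right) 5 = -25$)
$I B{\left(-3 \right)} \left(21 - 3\right) = \left(-25\right) 8 \left(21 - 3\right) = - 200 \left(21 - 3\right) = \left(-200\right) 18 = -3600$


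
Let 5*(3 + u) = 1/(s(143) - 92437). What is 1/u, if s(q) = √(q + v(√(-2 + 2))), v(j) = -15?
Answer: -160211343815/480634378084 + 5*√2/240317189042 ≈ -0.33333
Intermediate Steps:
s(q) = √(-15 + q) (s(q) = √(q - 15) = √(-15 + q))
u = -3 + 1/(5*(-92437 + 8*√2)) (u = -3 + 1/(5*(√(-15 + 143) - 92437)) = -3 + 1/(5*(√128 - 92437)) = -3 + 1/(5*(8*√2 - 92437)) = -3 + 1/(5*(-92437 + 8*√2)) ≈ -3.0000)
1/u = 1/(-128169075052/42722994205 - 8*√2/42722994205)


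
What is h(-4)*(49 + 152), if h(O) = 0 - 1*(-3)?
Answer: 603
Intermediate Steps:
h(O) = 3 (h(O) = 0 + 3 = 3)
h(-4)*(49 + 152) = 3*(49 + 152) = 3*201 = 603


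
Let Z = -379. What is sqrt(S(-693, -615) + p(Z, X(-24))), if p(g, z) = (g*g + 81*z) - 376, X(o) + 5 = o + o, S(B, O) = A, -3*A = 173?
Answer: sqrt(1250229)/3 ≈ 372.71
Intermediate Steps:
A = -173/3 (A = -1/3*173 = -173/3 ≈ -57.667)
S(B, O) = -173/3
X(o) = -5 + 2*o (X(o) = -5 + (o + o) = -5 + 2*o)
p(g, z) = -376 + g**2 + 81*z (p(g, z) = (g**2 + 81*z) - 376 = -376 + g**2 + 81*z)
sqrt(S(-693, -615) + p(Z, X(-24))) = sqrt(-173/3 + (-376 + (-379)**2 + 81*(-5 + 2*(-24)))) = sqrt(-173/3 + (-376 + 143641 + 81*(-5 - 48))) = sqrt(-173/3 + (-376 + 143641 + 81*(-53))) = sqrt(-173/3 + (-376 + 143641 - 4293)) = sqrt(-173/3 + 138972) = sqrt(416743/3) = sqrt(1250229)/3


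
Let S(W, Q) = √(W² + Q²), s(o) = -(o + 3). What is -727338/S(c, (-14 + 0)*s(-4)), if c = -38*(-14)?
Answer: -363669*√5/595 ≈ -1366.7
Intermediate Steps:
s(o) = -3 - o (s(o) = -(3 + o) = -3 - o)
c = 532
S(W, Q) = √(Q² + W²)
-727338/S(c, (-14 + 0)*s(-4)) = -727338/√(((-14 + 0)*(-3 - 1*(-4)))² + 532²) = -727338/√((-14*(-3 + 4))² + 283024) = -727338/√((-14*1)² + 283024) = -727338/√((-14)² + 283024) = -727338/√(196 + 283024) = -727338*√5/1190 = -363669*√5/595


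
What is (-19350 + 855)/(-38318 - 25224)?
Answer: 18495/63542 ≈ 0.29107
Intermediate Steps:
(-19350 + 855)/(-38318 - 25224) = -18495/(-63542) = -18495*(-1/63542) = 18495/63542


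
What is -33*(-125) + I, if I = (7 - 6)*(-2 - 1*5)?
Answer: 4118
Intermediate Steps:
I = -7 (I = 1*(-2 - 5) = 1*(-7) = -7)
-33*(-125) + I = -33*(-125) - 7 = 4125 - 7 = 4118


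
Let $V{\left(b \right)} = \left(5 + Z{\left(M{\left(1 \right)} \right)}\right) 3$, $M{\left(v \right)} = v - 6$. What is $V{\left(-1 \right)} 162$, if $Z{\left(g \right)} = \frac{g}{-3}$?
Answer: $3240$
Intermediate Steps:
$M{\left(v \right)} = -6 + v$ ($M{\left(v \right)} = v - 6 = -6 + v$)
$Z{\left(g \right)} = - \frac{g}{3}$ ($Z{\left(g \right)} = g \left(- \frac{1}{3}\right) = - \frac{g}{3}$)
$V{\left(b \right)} = 20$ ($V{\left(b \right)} = \left(5 - \frac{-6 + 1}{3}\right) 3 = \left(5 - - \frac{5}{3}\right) 3 = \left(5 + \frac{5}{3}\right) 3 = \frac{20}{3} \cdot 3 = 20$)
$V{\left(-1 \right)} 162 = 20 \cdot 162 = 3240$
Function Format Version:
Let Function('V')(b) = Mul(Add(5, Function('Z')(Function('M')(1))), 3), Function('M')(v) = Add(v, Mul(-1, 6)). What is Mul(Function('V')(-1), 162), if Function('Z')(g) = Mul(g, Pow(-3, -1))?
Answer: 3240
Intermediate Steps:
Function('M')(v) = Add(-6, v) (Function('M')(v) = Add(v, -6) = Add(-6, v))
Function('Z')(g) = Mul(Rational(-1, 3), g) (Function('Z')(g) = Mul(g, Rational(-1, 3)) = Mul(Rational(-1, 3), g))
Function('V')(b) = 20 (Function('V')(b) = Mul(Add(5, Mul(Rational(-1, 3), Add(-6, 1))), 3) = Mul(Add(5, Mul(Rational(-1, 3), -5)), 3) = Mul(Add(5, Rational(5, 3)), 3) = Mul(Rational(20, 3), 3) = 20)
Mul(Function('V')(-1), 162) = Mul(20, 162) = 3240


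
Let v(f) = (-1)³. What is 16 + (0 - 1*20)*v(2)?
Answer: 36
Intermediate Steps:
v(f) = -1
16 + (0 - 1*20)*v(2) = 16 + (0 - 1*20)*(-1) = 16 + (0 - 20)*(-1) = 16 - 20*(-1) = 16 + 20 = 36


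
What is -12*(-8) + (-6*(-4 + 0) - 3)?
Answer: 117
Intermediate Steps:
-12*(-8) + (-6*(-4 + 0) - 3) = 96 + (-6*(-4) - 3) = 96 + (24 - 3) = 96 + 21 = 117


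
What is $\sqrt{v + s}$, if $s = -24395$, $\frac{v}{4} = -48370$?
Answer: $5 i \sqrt{8715} \approx 466.77 i$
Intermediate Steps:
$v = -193480$ ($v = 4 \left(-48370\right) = -193480$)
$\sqrt{v + s} = \sqrt{-193480 - 24395} = \sqrt{-217875} = 5 i \sqrt{8715}$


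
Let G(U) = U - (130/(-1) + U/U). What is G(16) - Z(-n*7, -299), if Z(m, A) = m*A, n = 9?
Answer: -18692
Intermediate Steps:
G(U) = 129 + U (G(U) = U - (130*(-1) + 1) = U - (-130 + 1) = U - 1*(-129) = U + 129 = 129 + U)
Z(m, A) = A*m
G(16) - Z(-n*7, -299) = (129 + 16) - (-299)*-1*9*7 = 145 - (-299)*(-9*7) = 145 - (-299)*(-63) = 145 - 1*18837 = 145 - 18837 = -18692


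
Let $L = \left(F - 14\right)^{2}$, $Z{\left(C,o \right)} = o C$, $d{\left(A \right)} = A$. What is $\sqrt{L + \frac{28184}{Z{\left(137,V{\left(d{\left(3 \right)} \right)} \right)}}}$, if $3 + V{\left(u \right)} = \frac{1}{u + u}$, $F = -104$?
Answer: $\frac{2 \sqrt{18783322117}}{2329} \approx 117.69$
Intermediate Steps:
$V{\left(u \right)} = -3 + \frac{1}{2 u}$ ($V{\left(u \right)} = -3 + \frac{1}{u + u} = -3 + \frac{1}{2 u}$)
$Z{\left(C,o \right)} = C o$
$L = 13924$ ($L = \left(-104 - 14\right)^{2} = \left(-118\right)^{2} = 13924$)
$\sqrt{L + \frac{28184}{Z{\left(137,V{\left(d{\left(3 \right)} \right)} \right)}}} = \sqrt{13924 + \frac{28184}{137 \left(-3 + \frac{1}{2 \cdot 3}\right)}} = \sqrt{13924 + \frac{28184}{137 \left(-3 + \frac{1}{2} \cdot \frac{1}{3}\right)}} = \sqrt{13924 + \frac{28184}{137 \left(-3 + \frac{1}{6}\right)}} = \sqrt{13924 + \frac{28184}{137 \left(- \frac{17}{6}\right)}} = \sqrt{13924 + \frac{28184}{- \frac{2329}{6}}} = \sqrt{13924 + 28184 \left(- \frac{6}{2329}\right)} = \sqrt{13924 - \frac{169104}{2329}} = \sqrt{\frac{32259892}{2329}} = \frac{2 \sqrt{18783322117}}{2329}$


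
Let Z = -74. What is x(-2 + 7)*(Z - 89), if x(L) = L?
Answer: -815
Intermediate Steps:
x(-2 + 7)*(Z - 89) = (-2 + 7)*(-74 - 89) = 5*(-163) = -815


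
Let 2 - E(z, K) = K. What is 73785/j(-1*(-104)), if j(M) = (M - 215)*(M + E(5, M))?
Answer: -24595/74 ≈ -332.36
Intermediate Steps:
E(z, K) = 2 - K
j(M) = -430 + 2*M (j(M) = (M - 215)*(M + (2 - M)) = (-215 + M)*2 = -430 + 2*M)
73785/j(-1*(-104)) = 73785/(-430 + 2*(-1*(-104))) = 73785/(-430 + 2*104) = 73785/(-430 + 208) = 73785/(-222) = 73785*(-1/222) = -24595/74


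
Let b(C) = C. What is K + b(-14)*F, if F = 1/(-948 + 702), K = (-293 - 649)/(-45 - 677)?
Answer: 60460/44403 ≈ 1.3616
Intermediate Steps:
K = 471/361 (K = -942/(-722) = -942*(-1/722) = 471/361 ≈ 1.3047)
F = -1/246 (F = 1/(-246) = -1/246 ≈ -0.0040650)
K + b(-14)*F = 471/361 - 14*(-1/246) = 471/361 + 7/123 = 60460/44403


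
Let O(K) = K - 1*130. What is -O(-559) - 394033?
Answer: -393344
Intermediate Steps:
O(K) = -130 + K (O(K) = K - 130 = -130 + K)
-O(-559) - 394033 = -(-130 - 559) - 394033 = -1*(-689) - 394033 = 689 - 394033 = -393344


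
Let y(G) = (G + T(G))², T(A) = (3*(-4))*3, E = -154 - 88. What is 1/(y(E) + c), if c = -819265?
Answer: -1/741981 ≈ -1.3477e-6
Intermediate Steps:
E = -242
T(A) = -36 (T(A) = -12*3 = -36)
y(G) = (-36 + G)² (y(G) = (G - 36)² = (-36 + G)²)
1/(y(E) + c) = 1/((-36 - 242)² - 819265) = 1/((-278)² - 819265) = 1/(77284 - 819265) = 1/(-741981) = -1/741981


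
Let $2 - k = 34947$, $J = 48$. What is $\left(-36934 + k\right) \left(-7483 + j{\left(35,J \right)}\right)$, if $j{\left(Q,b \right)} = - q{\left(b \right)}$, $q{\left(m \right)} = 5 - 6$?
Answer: $537798678$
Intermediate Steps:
$q{\left(m \right)} = -1$ ($q{\left(m \right)} = 5 - 6 = -1$)
$k = -34945$ ($k = 2 - 34947 = -34945$)
$j{\left(Q,b \right)} = 1$ ($j{\left(Q,b \right)} = \left(-1\right) \left(-1\right) = 1$)
$\left(-36934 + k\right) \left(-7483 + j{\left(35,J \right)}\right) = \left(-36934 - 34945\right) \left(-7483 + 1\right) = \left(-71879\right) \left(-7482\right) = 537798678$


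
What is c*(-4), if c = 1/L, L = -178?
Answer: 2/89 ≈ 0.022472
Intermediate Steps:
c = -1/178 (c = 1/(-178) = -1/178 ≈ -0.0056180)
c*(-4) = -1/178*(-4) = 2/89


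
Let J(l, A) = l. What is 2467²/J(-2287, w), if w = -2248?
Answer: -6086089/2287 ≈ -2661.2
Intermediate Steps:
2467²/J(-2287, w) = 2467²/(-2287) = 6086089*(-1/2287) = -6086089/2287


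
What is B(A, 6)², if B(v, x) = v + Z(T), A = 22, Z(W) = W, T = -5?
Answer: 289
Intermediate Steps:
B(v, x) = -5 + v (B(v, x) = v - 5 = -5 + v)
B(A, 6)² = (-5 + 22)² = 17² = 289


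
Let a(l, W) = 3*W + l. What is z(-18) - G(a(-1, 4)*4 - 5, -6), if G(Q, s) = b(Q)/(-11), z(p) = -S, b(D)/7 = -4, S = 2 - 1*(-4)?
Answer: -94/11 ≈ -8.5455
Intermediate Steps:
a(l, W) = l + 3*W
S = 6 (S = 2 + 4 = 6)
b(D) = -28 (b(D) = 7*(-4) = -28)
z(p) = -6 (z(p) = -1*6 = -6)
G(Q, s) = 28/11 (G(Q, s) = -28/(-11) = -28*(-1/11) = 28/11)
z(-18) - G(a(-1, 4)*4 - 5, -6) = -6 - 1*28/11 = -6 - 28/11 = -94/11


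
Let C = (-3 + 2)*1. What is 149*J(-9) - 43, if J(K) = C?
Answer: -192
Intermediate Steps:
C = -1 (C = -1*1 = -1)
J(K) = -1
149*J(-9) - 43 = 149*(-1) - 43 = -149 - 43 = -192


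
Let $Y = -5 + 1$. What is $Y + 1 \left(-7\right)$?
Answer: $-11$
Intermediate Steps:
$Y = -4$
$Y + 1 \left(-7\right) = -4 + 1 \left(-7\right) = -4 - 7 = -11$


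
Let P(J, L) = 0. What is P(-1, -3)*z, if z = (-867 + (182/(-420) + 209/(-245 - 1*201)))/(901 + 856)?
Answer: 0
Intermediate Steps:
z = -2903132/5877165 (z = (-867 + (182*(-1/420) + 209/(-245 - 201)))/1757 = (-867 + (-13/30 + 209/(-446)))*(1/1757) = (-867 + (-13/30 + 209*(-1/446)))*(1/1757) = (-867 + (-13/30 - 209/446))*(1/1757) = (-867 - 3017/3345)*(1/1757) = -2903132/3345*1/1757 = -2903132/5877165 ≈ -0.49397)
P(-1, -3)*z = 0*(-2903132/5877165) = 0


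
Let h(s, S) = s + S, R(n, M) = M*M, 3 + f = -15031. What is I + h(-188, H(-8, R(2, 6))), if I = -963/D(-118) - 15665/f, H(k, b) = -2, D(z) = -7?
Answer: -5407823/105238 ≈ -51.387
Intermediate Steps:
f = -15034 (f = -3 - 15031 = -15034)
R(n, M) = M**2
h(s, S) = S + s
I = 14587397/105238 (I = -963/(-7) - 15665/(-15034) = -963*(-1/7) - 15665*(-1/15034) = 963/7 + 15665/15034 = 14587397/105238 ≈ 138.61)
I + h(-188, H(-8, R(2, 6))) = 14587397/105238 + (-2 - 188) = 14587397/105238 - 190 = -5407823/105238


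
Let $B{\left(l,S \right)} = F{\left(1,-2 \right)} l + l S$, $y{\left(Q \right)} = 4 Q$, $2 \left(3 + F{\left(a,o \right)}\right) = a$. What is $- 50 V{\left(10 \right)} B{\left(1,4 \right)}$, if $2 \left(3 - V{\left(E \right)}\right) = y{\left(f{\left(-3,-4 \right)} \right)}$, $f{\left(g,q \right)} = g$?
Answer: $-675$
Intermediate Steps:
$F{\left(a,o \right)} = -3 + \frac{a}{2}$
$V{\left(E \right)} = 9$ ($V{\left(E \right)} = 3 - \frac{4 \left(-3\right)}{2} = 3 - -6 = 3 + 6 = 9$)
$B{\left(l,S \right)} = - \frac{5 l}{2} + S l$ ($B{\left(l,S \right)} = \left(-3 + \frac{1}{2} \cdot 1\right) l + l S = \left(-3 + \frac{1}{2}\right) l + S l = - \frac{5 l}{2} + S l$)
$- 50 V{\left(10 \right)} B{\left(1,4 \right)} = \left(-50\right) 9 \cdot \frac{1}{2} \cdot 1 \left(-5 + 2 \cdot 4\right) = - 450 \cdot \frac{1}{2} \cdot 1 \left(-5 + 8\right) = - 450 \cdot \frac{1}{2} \cdot 1 \cdot 3 = \left(-450\right) \frac{3}{2} = -675$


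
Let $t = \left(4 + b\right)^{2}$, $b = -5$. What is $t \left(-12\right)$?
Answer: $-12$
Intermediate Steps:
$t = 1$ ($t = \left(4 - 5\right)^{2} = \left(-1\right)^{2} = 1$)
$t \left(-12\right) = 1 \left(-12\right) = -12$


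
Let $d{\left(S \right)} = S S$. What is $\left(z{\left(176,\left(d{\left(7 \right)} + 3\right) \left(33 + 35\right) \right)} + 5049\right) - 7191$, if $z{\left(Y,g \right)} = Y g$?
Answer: $620194$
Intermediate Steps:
$d{\left(S \right)} = S^{2}$
$\left(z{\left(176,\left(d{\left(7 \right)} + 3\right) \left(33 + 35\right) \right)} + 5049\right) - 7191 = \left(176 \left(7^{2} + 3\right) \left(33 + 35\right) + 5049\right) - 7191 = \left(176 \left(49 + 3\right) 68 + 5049\right) - 7191 = \left(176 \cdot 52 \cdot 68 + 5049\right) - 7191 = \left(176 \cdot 3536 + 5049\right) - 7191 = \left(622336 + 5049\right) - 7191 = 627385 - 7191 = 620194$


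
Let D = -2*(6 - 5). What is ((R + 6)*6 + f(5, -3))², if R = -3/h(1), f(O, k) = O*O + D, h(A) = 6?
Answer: 3136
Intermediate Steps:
D = -2 (D = -2*1 = -2)
f(O, k) = -2 + O² (f(O, k) = O*O - 2 = O² - 2 = -2 + O²)
R = -½ (R = -3/6 = -3*⅙ = -½ ≈ -0.50000)
((R + 6)*6 + f(5, -3))² = ((-½ + 6)*6 + (-2 + 5²))² = ((11/2)*6 + (-2 + 25))² = (33 + 23)² = 56² = 3136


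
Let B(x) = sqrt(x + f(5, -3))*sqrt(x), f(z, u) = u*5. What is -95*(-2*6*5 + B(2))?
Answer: 5700 - 95*I*sqrt(26) ≈ 5700.0 - 484.41*I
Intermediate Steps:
f(z, u) = 5*u
B(x) = sqrt(x)*sqrt(-15 + x) (B(x) = sqrt(x + 5*(-3))*sqrt(x) = sqrt(x - 15)*sqrt(x) = sqrt(-15 + x)*sqrt(x) = sqrt(x)*sqrt(-15 + x))
-95*(-2*6*5 + B(2)) = -95*(-2*6*5 + sqrt(2)*sqrt(-15 + 2)) = -95*(-12*5 + sqrt(2)*sqrt(-13)) = -95*(-60 + sqrt(2)*(I*sqrt(13))) = -95*(-60 + I*sqrt(26)) = 5700 - 95*I*sqrt(26)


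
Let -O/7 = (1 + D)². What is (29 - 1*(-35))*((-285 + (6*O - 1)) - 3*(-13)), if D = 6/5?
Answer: -720448/25 ≈ -28818.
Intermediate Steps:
D = 6/5 (D = 6*(⅕) = 6/5 ≈ 1.2000)
O = -847/25 (O = -7*(1 + 6/5)² = -7*(11/5)² = -7*121/25 = -847/25 ≈ -33.880)
(29 - 1*(-35))*((-285 + (6*O - 1)) - 3*(-13)) = (29 - 1*(-35))*((-285 + (6*(-847/25) - 1)) - 3*(-13)) = (29 + 35)*((-285 + (-5082/25 - 1)) + 39) = 64*((-285 - 5107/25) + 39) = 64*(-12232/25 + 39) = 64*(-11257/25) = -720448/25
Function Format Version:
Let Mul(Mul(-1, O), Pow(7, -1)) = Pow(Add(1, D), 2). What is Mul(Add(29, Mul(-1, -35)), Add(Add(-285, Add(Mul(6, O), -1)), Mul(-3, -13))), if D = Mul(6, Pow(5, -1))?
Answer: Rational(-720448, 25) ≈ -28818.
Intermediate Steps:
D = Rational(6, 5) (D = Mul(6, Rational(1, 5)) = Rational(6, 5) ≈ 1.2000)
O = Rational(-847, 25) (O = Mul(-7, Pow(Add(1, Rational(6, 5)), 2)) = Mul(-7, Pow(Rational(11, 5), 2)) = Mul(-7, Rational(121, 25)) = Rational(-847, 25) ≈ -33.880)
Mul(Add(29, Mul(-1, -35)), Add(Add(-285, Add(Mul(6, O), -1)), Mul(-3, -13))) = Mul(Add(29, Mul(-1, -35)), Add(Add(-285, Add(Mul(6, Rational(-847, 25)), -1)), Mul(-3, -13))) = Mul(Add(29, 35), Add(Add(-285, Add(Rational(-5082, 25), -1)), 39)) = Mul(64, Add(Add(-285, Rational(-5107, 25)), 39)) = Mul(64, Add(Rational(-12232, 25), 39)) = Mul(64, Rational(-11257, 25)) = Rational(-720448, 25)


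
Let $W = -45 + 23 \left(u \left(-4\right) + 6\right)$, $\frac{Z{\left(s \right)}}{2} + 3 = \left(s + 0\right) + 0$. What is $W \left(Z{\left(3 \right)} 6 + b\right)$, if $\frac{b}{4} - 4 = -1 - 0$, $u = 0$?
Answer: $1116$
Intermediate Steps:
$Z{\left(s \right)} = -6 + 2 s$ ($Z{\left(s \right)} = -6 + 2 \left(\left(s + 0\right) + 0\right) = -6 + 2 \left(s + 0\right) = -6 + 2 s$)
$b = 12$ ($b = 16 + 4 \left(-1 - 0\right) = 16 + 4 \left(-1 + 0\right) = 16 + 4 \left(-1\right) = 16 - 4 = 12$)
$W = 93$ ($W = -45 + 23 \left(0 \left(-4\right) + 6\right) = -45 + 23 \left(0 + 6\right) = -45 + 23 \cdot 6 = -45 + 138 = 93$)
$W \left(Z{\left(3 \right)} 6 + b\right) = 93 \left(\left(-6 + 2 \cdot 3\right) 6 + 12\right) = 93 \left(\left(-6 + 6\right) 6 + 12\right) = 93 \left(0 \cdot 6 + 12\right) = 93 \left(0 + 12\right) = 93 \cdot 12 = 1116$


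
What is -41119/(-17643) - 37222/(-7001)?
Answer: 944581865/123518643 ≈ 7.6473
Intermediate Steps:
-41119/(-17643) - 37222/(-7001) = -41119*(-1/17643) - 37222*(-1/7001) = 41119/17643 + 37222/7001 = 944581865/123518643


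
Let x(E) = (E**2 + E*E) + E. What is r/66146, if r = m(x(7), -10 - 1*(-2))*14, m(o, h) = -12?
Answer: -84/33073 ≈ -0.0025398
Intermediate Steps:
x(E) = E + 2*E**2 (x(E) = (E**2 + E**2) + E = 2*E**2 + E = E + 2*E**2)
r = -168 (r = -12*14 = -168)
r/66146 = -168/66146 = -168*1/66146 = -84/33073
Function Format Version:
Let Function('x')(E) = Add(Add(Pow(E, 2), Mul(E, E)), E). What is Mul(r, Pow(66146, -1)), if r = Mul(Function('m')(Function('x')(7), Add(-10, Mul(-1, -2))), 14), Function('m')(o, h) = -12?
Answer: Rational(-84, 33073) ≈ -0.0025398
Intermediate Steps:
Function('x')(E) = Add(E, Mul(2, Pow(E, 2))) (Function('x')(E) = Add(Add(Pow(E, 2), Pow(E, 2)), E) = Add(Mul(2, Pow(E, 2)), E) = Add(E, Mul(2, Pow(E, 2))))
r = -168 (r = Mul(-12, 14) = -168)
Mul(r, Pow(66146, -1)) = Mul(-168, Pow(66146, -1)) = Mul(-168, Rational(1, 66146)) = Rational(-84, 33073)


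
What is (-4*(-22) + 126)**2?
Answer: 45796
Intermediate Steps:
(-4*(-22) + 126)**2 = (88 + 126)**2 = 214**2 = 45796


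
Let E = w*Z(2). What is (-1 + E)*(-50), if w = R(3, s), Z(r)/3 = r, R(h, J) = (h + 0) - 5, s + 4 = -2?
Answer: 650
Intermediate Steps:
s = -6 (s = -4 - 2 = -6)
R(h, J) = -5 + h (R(h, J) = h - 5 = -5 + h)
Z(r) = 3*r
w = -2 (w = -5 + 3 = -2)
E = -12 (E = -6*2 = -2*6 = -12)
(-1 + E)*(-50) = (-1 - 12)*(-50) = -13*(-50) = 650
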